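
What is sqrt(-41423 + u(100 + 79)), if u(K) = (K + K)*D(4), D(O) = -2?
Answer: I*sqrt(42139) ≈ 205.28*I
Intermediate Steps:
u(K) = -4*K (u(K) = (K + K)*(-2) = (2*K)*(-2) = -4*K)
sqrt(-41423 + u(100 + 79)) = sqrt(-41423 - 4*(100 + 79)) = sqrt(-41423 - 4*179) = sqrt(-41423 - 716) = sqrt(-42139) = I*sqrt(42139)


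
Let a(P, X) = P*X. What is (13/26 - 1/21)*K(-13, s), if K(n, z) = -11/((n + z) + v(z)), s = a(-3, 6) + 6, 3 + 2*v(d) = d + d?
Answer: 19/147 ≈ 0.12925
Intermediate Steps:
v(d) = -3/2 + d (v(d) = -3/2 + (d + d)/2 = -3/2 + (2*d)/2 = -3/2 + d)
s = -12 (s = -3*6 + 6 = -18 + 6 = -12)
K(n, z) = -11/(-3/2 + n + 2*z) (K(n, z) = -11/((n + z) + (-3/2 + z)) = -11/(-3/2 + n + 2*z))
(13/26 - 1/21)*K(-13, s) = (13/26 - 1/21)*(-22/(-3 + 2*(-13) + 4*(-12))) = (13*(1/26) - 1*1/21)*(-22/(-3 - 26 - 48)) = (1/2 - 1/21)*(-22/(-77)) = 19*(-22*(-1/77))/42 = (19/42)*(2/7) = 19/147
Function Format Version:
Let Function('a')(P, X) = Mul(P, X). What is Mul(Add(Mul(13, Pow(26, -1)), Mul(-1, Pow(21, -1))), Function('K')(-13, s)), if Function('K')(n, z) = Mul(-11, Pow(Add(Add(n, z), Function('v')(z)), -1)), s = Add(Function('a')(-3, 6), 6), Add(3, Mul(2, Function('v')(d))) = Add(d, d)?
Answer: Rational(19, 147) ≈ 0.12925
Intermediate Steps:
Function('v')(d) = Add(Rational(-3, 2), d) (Function('v')(d) = Add(Rational(-3, 2), Mul(Rational(1, 2), Add(d, d))) = Add(Rational(-3, 2), Mul(Rational(1, 2), Mul(2, d))) = Add(Rational(-3, 2), d))
s = -12 (s = Add(Mul(-3, 6), 6) = Add(-18, 6) = -12)
Function('K')(n, z) = Mul(-11, Pow(Add(Rational(-3, 2), n, Mul(2, z)), -1)) (Function('K')(n, z) = Mul(-11, Pow(Add(Add(n, z), Add(Rational(-3, 2), z)), -1)) = Mul(-11, Pow(Add(Rational(-3, 2), n, Mul(2, z)), -1)))
Mul(Add(Mul(13, Pow(26, -1)), Mul(-1, Pow(21, -1))), Function('K')(-13, s)) = Mul(Add(Mul(13, Pow(26, -1)), Mul(-1, Pow(21, -1))), Mul(-22, Pow(Add(-3, Mul(2, -13), Mul(4, -12)), -1))) = Mul(Add(Mul(13, Rational(1, 26)), Mul(-1, Rational(1, 21))), Mul(-22, Pow(Add(-3, -26, -48), -1))) = Mul(Add(Rational(1, 2), Rational(-1, 21)), Mul(-22, Pow(-77, -1))) = Mul(Rational(19, 42), Mul(-22, Rational(-1, 77))) = Mul(Rational(19, 42), Rational(2, 7)) = Rational(19, 147)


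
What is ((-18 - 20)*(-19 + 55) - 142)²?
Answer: 2280100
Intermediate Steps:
((-18 - 20)*(-19 + 55) - 142)² = (-38*36 - 142)² = (-1368 - 142)² = (-1510)² = 2280100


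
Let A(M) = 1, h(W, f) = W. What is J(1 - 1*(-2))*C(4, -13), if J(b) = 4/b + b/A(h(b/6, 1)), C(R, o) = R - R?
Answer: 0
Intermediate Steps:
C(R, o) = 0
J(b) = b + 4/b (J(b) = 4/b + b/1 = 4/b + b*1 = 4/b + b = b + 4/b)
J(1 - 1*(-2))*C(4, -13) = ((1 - 1*(-2)) + 4/(1 - 1*(-2)))*0 = ((1 + 2) + 4/(1 + 2))*0 = (3 + 4/3)*0 = (13/3)*0 = 0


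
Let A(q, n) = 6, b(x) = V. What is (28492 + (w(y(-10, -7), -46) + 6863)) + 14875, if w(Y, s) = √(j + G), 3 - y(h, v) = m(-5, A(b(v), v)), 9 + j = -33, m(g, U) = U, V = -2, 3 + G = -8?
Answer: 50230 + I*√53 ≈ 50230.0 + 7.2801*I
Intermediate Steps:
G = -11 (G = -3 - 8 = -11)
b(x) = -2
j = -42 (j = -9 - 33 = -42)
y(h, v) = -3 (y(h, v) = 3 - 1*6 = 3 - 6 = -3)
w(Y, s) = I*√53 (w(Y, s) = √(-42 - 11) = √(-53) = I*√53)
(28492 + (w(y(-10, -7), -46) + 6863)) + 14875 = (28492 + (I*√53 + 6863)) + 14875 = (28492 + (6863 + I*√53)) + 14875 = (35355 + I*√53) + 14875 = 50230 + I*√53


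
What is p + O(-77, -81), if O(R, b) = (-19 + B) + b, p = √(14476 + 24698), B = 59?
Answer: -41 + √39174 ≈ 156.92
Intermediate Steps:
p = √39174 ≈ 197.92
O(R, b) = 40 + b (O(R, b) = (-19 + 59) + b = 40 + b)
p + O(-77, -81) = √39174 + (40 - 81) = √39174 - 41 = -41 + √39174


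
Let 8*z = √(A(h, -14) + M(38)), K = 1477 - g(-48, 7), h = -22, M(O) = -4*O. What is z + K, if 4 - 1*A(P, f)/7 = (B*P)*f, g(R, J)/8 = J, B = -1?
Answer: 1421 + √127/2 ≈ 1426.6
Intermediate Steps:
g(R, J) = 8*J
A(P, f) = 28 + 7*P*f (A(P, f) = 28 - 7*(-P)*f = 28 - (-7)*P*f = 28 + 7*P*f)
K = 1421 (K = 1477 - 8*7 = 1477 - 1*56 = 1477 - 56 = 1421)
z = √127/2 (z = √((28 + 7*(-22)*(-14)) - 4*38)/8 = √((28 + 2156) - 152)/8 = √(2184 - 152)/8 = √2032/8 = (4*√127)/8 = √127/2 ≈ 5.6347)
z + K = √127/2 + 1421 = 1421 + √127/2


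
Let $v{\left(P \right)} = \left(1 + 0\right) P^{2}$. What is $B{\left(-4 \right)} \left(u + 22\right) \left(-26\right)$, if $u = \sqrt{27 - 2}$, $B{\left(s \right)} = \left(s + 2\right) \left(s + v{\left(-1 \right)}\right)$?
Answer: $-4212$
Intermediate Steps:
$v{\left(P \right)} = P^{2}$ ($v{\left(P \right)} = 1 P^{2} = P^{2}$)
$B{\left(s \right)} = \left(1 + s\right) \left(2 + s\right)$ ($B{\left(s \right)} = \left(s + 2\right) \left(s + \left(-1\right)^{2}\right) = \left(2 + s\right) \left(s + 1\right) = \left(2 + s\right) \left(1 + s\right) = \left(1 + s\right) \left(2 + s\right)$)
$u = 5$ ($u = \sqrt{25} = 5$)
$B{\left(-4 \right)} \left(u + 22\right) \left(-26\right) = \left(2 + \left(-4\right)^{2} + 3 \left(-4\right)\right) \left(5 + 22\right) \left(-26\right) = \left(2 + 16 - 12\right) 27 \left(-26\right) = 6 \left(-702\right) = -4212$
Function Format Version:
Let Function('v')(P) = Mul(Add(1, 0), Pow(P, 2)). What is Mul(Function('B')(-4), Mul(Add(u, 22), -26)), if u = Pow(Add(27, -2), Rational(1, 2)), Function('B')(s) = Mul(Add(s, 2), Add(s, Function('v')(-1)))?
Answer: -4212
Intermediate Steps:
Function('v')(P) = Pow(P, 2) (Function('v')(P) = Mul(1, Pow(P, 2)) = Pow(P, 2))
Function('B')(s) = Mul(Add(1, s), Add(2, s)) (Function('B')(s) = Mul(Add(s, 2), Add(s, Pow(-1, 2))) = Mul(Add(2, s), Add(s, 1)) = Mul(Add(2, s), Add(1, s)) = Mul(Add(1, s), Add(2, s)))
u = 5 (u = Pow(25, Rational(1, 2)) = 5)
Mul(Function('B')(-4), Mul(Add(u, 22), -26)) = Mul(Add(2, Pow(-4, 2), Mul(3, -4)), Mul(Add(5, 22), -26)) = Mul(Add(2, 16, -12), Mul(27, -26)) = Mul(6, -702) = -4212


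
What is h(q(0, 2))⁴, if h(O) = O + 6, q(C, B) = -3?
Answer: 81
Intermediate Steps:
h(O) = 6 + O
h(q(0, 2))⁴ = (6 - 3)⁴ = 3⁴ = 81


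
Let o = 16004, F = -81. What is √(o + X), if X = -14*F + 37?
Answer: 5*√687 ≈ 131.05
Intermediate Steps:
X = 1171 (X = -14*(-81) + 37 = 1134 + 37 = 1171)
√(o + X) = √(16004 + 1171) = √17175 = 5*√687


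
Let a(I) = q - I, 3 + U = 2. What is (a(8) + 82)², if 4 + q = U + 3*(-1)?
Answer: 4356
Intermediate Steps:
U = -1 (U = -3 + 2 = -1)
q = -8 (q = -4 + (-1 + 3*(-1)) = -4 + (-1 - 3) = -4 - 4 = -8)
a(I) = -8 - I
(a(8) + 82)² = ((-8 - 1*8) + 82)² = ((-8 - 8) + 82)² = (-16 + 82)² = 66² = 4356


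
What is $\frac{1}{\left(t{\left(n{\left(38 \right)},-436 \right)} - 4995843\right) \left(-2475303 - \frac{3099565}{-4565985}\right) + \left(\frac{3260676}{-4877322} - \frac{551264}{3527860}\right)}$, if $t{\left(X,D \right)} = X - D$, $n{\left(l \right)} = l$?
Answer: $\frac{1640865974688865}{20289387327455549995353029144} \approx 8.0873 \cdot 10^{-14}$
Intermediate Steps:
$\frac{1}{\left(t{\left(n{\left(38 \right)},-436 \right)} - 4995843\right) \left(-2475303 - \frac{3099565}{-4565985}\right) + \left(\frac{3260676}{-4877322} - \frac{551264}{3527860}\right)} = \frac{1}{\left(\left(38 - -436\right) - 4995843\right) \left(-2475303 - \frac{3099565}{-4565985}\right) + \left(\frac{3260676}{-4877322} - \frac{551264}{3527860}\right)} = \frac{1}{\left(\left(38 + 436\right) - 4995843\right) \left(-2475303 - - \frac{32627}{48063}\right) + \left(3260676 \left(- \frac{1}{4877322}\right) - \frac{19688}{125995}\right)} = \frac{1}{\left(474 - 4995843\right) \left(-2475303 + \frac{32627}{48063}\right) - \frac{84475598026}{102419697565}} = \frac{1}{\left(-4995369\right) \left(- \frac{118970455462}{48063}\right) - \frac{84475598026}{102419697565}} = \frac{1}{\frac{198100441710251826}{16021} - \frac{84475598026}{102419697565}} = \frac{1}{\frac{20289387327455549995353029144}{1640865974688865}} = \frac{1640865974688865}{20289387327455549995353029144}$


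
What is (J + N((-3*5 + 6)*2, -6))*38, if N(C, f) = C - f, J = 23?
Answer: 418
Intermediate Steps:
(J + N((-3*5 + 6)*2, -6))*38 = (23 + ((-3*5 + 6)*2 - 1*(-6)))*38 = (23 + ((-15 + 6)*2 + 6))*38 = (23 + (-9*2 + 6))*38 = (23 + (-18 + 6))*38 = (23 - 12)*38 = 11*38 = 418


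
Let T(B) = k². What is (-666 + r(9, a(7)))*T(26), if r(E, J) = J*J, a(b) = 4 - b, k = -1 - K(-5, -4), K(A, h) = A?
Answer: -10512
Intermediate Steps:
k = 4 (k = -1 - 1*(-5) = -1 + 5 = 4)
r(E, J) = J²
T(B) = 16 (T(B) = 4² = 16)
(-666 + r(9, a(7)))*T(26) = (-666 + (4 - 1*7)²)*16 = (-666 + (4 - 7)²)*16 = (-666 + (-3)²)*16 = (-666 + 9)*16 = -657*16 = -10512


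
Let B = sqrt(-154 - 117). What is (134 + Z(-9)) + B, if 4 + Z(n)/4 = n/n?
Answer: 122 + I*sqrt(271) ≈ 122.0 + 16.462*I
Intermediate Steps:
Z(n) = -12 (Z(n) = -16 + 4*(n/n) = -16 + 4*1 = -16 + 4 = -12)
B = I*sqrt(271) (B = sqrt(-271) = I*sqrt(271) ≈ 16.462*I)
(134 + Z(-9)) + B = (134 - 12) + I*sqrt(271) = 122 + I*sqrt(271)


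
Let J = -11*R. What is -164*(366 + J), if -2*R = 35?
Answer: -91594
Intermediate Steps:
R = -35/2 (R = -½*35 = -35/2 ≈ -17.500)
J = 385/2 (J = -11*(-35/2) = 385/2 ≈ 192.50)
-164*(366 + J) = -164*(366 + 385/2) = -164*1117/2 = -91594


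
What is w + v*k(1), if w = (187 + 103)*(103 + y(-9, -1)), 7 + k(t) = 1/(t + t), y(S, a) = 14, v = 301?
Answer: 63947/2 ≈ 31974.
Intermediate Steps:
k(t) = -7 + 1/(2*t) (k(t) = -7 + 1/(t + t) = -7 + 1/(2*t))
w = 33930 (w = (187 + 103)*(103 + 14) = 290*117 = 33930)
w + v*k(1) = 33930 + 301*(-7 + (1/2)/1) = 33930 + 301*(-7 + (1/2)*1) = 33930 + 301*(-7 + 1/2) = 33930 + 301*(-13/2) = 33930 - 3913/2 = 63947/2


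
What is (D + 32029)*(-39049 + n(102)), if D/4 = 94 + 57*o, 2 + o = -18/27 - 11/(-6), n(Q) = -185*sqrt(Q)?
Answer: -1257963535 - 5959775*sqrt(102) ≈ -1.3182e+9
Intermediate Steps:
o = -5/6 (o = -2 + (-18/27 - 11/(-6)) = -2 + (-18*1/27 - 11*(-1/6)) = -2 + (-2/3 + 11/6) = -2 + 7/6 = -5/6 ≈ -0.83333)
D = 186 (D = 4*(94 + 57*(-5/6)) = 4*(94 - 95/2) = 4*(93/2) = 186)
(D + 32029)*(-39049 + n(102)) = (186 + 32029)*(-39049 - 185*sqrt(102)) = 32215*(-39049 - 185*sqrt(102)) = -1257963535 - 5959775*sqrt(102)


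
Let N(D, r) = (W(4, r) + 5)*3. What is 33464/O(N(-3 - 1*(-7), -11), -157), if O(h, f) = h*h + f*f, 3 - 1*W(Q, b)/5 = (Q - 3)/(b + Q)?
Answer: 819868/698513 ≈ 1.1737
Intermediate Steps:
W(Q, b) = 15 - 5*(-3 + Q)/(Q + b) (W(Q, b) = 15 - 5*(Q - 3)/(b + Q) = 15 - 5*(-3 + Q)/(Q + b))
N(D, r) = 15 + 15*(11 + 3*r)/(4 + r) (N(D, r) = (5*(3 + 2*4 + 3*r)/(4 + r) + 5)*3 = (5*(3 + 8 + 3*r)/(4 + r) + 5)*3 = (5*(11 + 3*r)/(4 + r) + 5)*3 = (5 + 5*(11 + 3*r)/(4 + r))*3 = 15 + 15*(11 + 3*r)/(4 + r))
O(h, f) = f² + h² (O(h, f) = h² + f² = f² + h²)
33464/O(N(-3 - 1*(-7), -11), -157) = 33464/((-157)² + (15*(15 + 4*(-11))/(4 - 11))²) = 33464/(24649 + (15*(15 - 44)/(-7))²) = 33464/(24649 + (15*(-⅐)*(-29))²) = 33464/(24649 + (435/7)²) = 33464/(24649 + 189225/49) = 33464/(1397026/49) = 33464*(49/1397026) = 819868/698513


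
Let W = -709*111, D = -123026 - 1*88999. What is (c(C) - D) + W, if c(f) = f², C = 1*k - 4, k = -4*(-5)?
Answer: 133582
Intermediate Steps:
D = -212025 (D = -123026 - 88999 = -212025)
k = 20
W = -78699
C = 16 (C = 1*20 - 4 = 20 - 4 = 16)
(c(C) - D) + W = (16² - 1*(-212025)) - 78699 = (256 + 212025) - 78699 = 212281 - 78699 = 133582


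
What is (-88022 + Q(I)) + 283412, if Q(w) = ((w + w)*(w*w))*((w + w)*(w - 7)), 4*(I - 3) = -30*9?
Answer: -39598408863/8 ≈ -4.9498e+9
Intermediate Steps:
I = -129/2 (I = 3 + (-30*9)/4 = 3 + (¼)*(-270) = 3 - 135/2 = -129/2 ≈ -64.500)
Q(w) = 4*w⁴*(-7 + w) (Q(w) = ((2*w)*w²)*((2*w)*(-7 + w)) = (2*w³)*(2*w*(-7 + w)) = 4*w⁴*(-7 + w))
(-88022 + Q(I)) + 283412 = (-88022 + 4*(-129/2)⁴*(-7 - 129/2)) + 283412 = (-88022 + 4*(276922881/16)*(-143/2)) + 283412 = (-88022 - 39599971983/8) + 283412 = -39600676159/8 + 283412 = -39598408863/8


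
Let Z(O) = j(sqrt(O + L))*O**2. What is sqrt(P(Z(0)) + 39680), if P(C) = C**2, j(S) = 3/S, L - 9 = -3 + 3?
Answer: 16*sqrt(155) ≈ 199.20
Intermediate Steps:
L = 9 (L = 9 + (-3 + 3) = 9 + 0 = 9)
Z(O) = 3*O**2/sqrt(9 + O) (Z(O) = (3/(sqrt(O + 9)))*O**2 = (3/(sqrt(9 + O)))*O**2 = (3/sqrt(9 + O))*O**2 = 3*O**2/sqrt(9 + O))
sqrt(P(Z(0)) + 39680) = sqrt((3*0**2/sqrt(9 + 0))**2 + 39680) = sqrt((3*0/sqrt(9))**2 + 39680) = sqrt((3*0*(1/3))**2 + 39680) = sqrt(0**2 + 39680) = sqrt(0 + 39680) = sqrt(39680) = 16*sqrt(155)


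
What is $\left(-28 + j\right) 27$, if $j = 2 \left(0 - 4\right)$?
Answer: $-972$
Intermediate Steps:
$j = -8$ ($j = 2 \left(-4\right) = -8$)
$\left(-28 + j\right) 27 = \left(-28 - 8\right) 27 = \left(-36\right) 27 = -972$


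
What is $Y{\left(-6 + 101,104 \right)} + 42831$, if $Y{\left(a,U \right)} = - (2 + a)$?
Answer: $42734$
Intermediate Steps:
$Y{\left(a,U \right)} = -2 - a$
$Y{\left(-6 + 101,104 \right)} + 42831 = \left(-2 - \left(-6 + 101\right)\right) + 42831 = \left(-2 - 95\right) + 42831 = -97 + 42831 = 42734$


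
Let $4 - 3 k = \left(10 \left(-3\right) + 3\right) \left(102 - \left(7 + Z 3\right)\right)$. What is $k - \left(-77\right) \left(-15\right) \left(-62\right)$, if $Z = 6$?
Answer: $\frac{216913}{3} \approx 72304.0$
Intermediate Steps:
$k = \frac{2083}{3}$ ($k = \frac{4}{3} - \frac{\left(10 \left(-3\right) + 3\right) \left(102 - \left(7 + 6 \cdot 3\right)\right)}{3} = \frac{4}{3} - \frac{\left(-30 + 3\right) \left(102 - \left(7 + 18\right)\right)}{3} = \frac{4}{3} - \frac{\left(-27\right) \left(102 - 25\right)}{3} = \frac{4}{3} - \frac{\left(-27\right) 77}{3} = \frac{4}{3} - -693 = \frac{4}{3} + 693 = \frac{2083}{3} \approx 694.33$)
$k - \left(-77\right) \left(-15\right) \left(-62\right) = \frac{2083}{3} - \left(-77\right) \left(-15\right) \left(-62\right) = \frac{2083}{3} - 1155 \left(-62\right) = \frac{2083}{3} - -71610 = \frac{2083}{3} + 71610 = \frac{216913}{3}$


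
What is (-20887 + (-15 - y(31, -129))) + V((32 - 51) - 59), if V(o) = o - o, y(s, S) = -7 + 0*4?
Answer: -20895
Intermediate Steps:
y(s, S) = -7 (y(s, S) = -7 + 0 = -7)
V(o) = 0
(-20887 + (-15 - y(31, -129))) + V((32 - 51) - 59) = (-20887 + (-15 - 1*(-7))) + 0 = (-20887 + (-15 + 7)) + 0 = (-20887 - 8) + 0 = -20895 + 0 = -20895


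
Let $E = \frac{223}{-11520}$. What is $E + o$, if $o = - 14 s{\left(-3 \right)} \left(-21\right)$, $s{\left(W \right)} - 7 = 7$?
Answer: $\frac{47416097}{11520} \approx 4116.0$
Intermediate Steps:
$s{\left(W \right)} = 14$ ($s{\left(W \right)} = 7 + 7 = 14$)
$o = 4116$ ($o = \left(-14\right) 14 \left(-21\right) = \left(-196\right) \left(-21\right) = 4116$)
$E = - \frac{223}{11520}$ ($E = 223 \left(- \frac{1}{11520}\right) = - \frac{223}{11520} \approx -0.019358$)
$E + o = - \frac{223}{11520} + 4116 = \frac{47416097}{11520}$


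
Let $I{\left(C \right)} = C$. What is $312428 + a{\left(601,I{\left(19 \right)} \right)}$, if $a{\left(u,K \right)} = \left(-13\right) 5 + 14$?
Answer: $312377$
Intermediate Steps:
$a{\left(u,K \right)} = -51$ ($a{\left(u,K \right)} = -65 + 14 = -51$)
$312428 + a{\left(601,I{\left(19 \right)} \right)} = 312428 - 51 = 312377$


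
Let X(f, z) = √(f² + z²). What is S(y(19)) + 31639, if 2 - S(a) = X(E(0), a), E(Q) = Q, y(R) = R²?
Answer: 31280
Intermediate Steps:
S(a) = 2 - √(a²) (S(a) = 2 - √(0² + a²) = 2 - √(0 + a²) = 2 - √(a²))
S(y(19)) + 31639 = (2 - √((19²)²)) + 31639 = (2 - √(361²)) + 31639 = (2 - √130321) + 31639 = (2 - 1*361) + 31639 = (2 - 361) + 31639 = -359 + 31639 = 31280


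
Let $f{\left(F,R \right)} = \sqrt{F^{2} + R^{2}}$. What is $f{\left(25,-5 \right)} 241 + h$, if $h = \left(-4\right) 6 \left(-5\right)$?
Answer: $120 + 1205 \sqrt{26} \approx 6264.3$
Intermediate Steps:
$h = 120$ ($h = \left(-24\right) \left(-5\right) = 120$)
$f{\left(25,-5 \right)} 241 + h = \sqrt{25^{2} + \left(-5\right)^{2}} \cdot 241 + 120 = \sqrt{625 + 25} \cdot 241 + 120 = \sqrt{650} \cdot 241 + 120 = 5 \sqrt{26} \cdot 241 + 120 = 1205 \sqrt{26} + 120 = 120 + 1205 \sqrt{26}$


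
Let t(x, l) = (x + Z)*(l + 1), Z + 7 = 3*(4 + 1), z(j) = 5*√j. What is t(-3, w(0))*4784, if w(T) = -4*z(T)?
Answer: 23920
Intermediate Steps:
Z = 8 (Z = -7 + 3*(4 + 1) = -7 + 3*5 = -7 + 15 = 8)
w(T) = -20*√T
t(x, l) = (1 + l)*(8 + x) (t(x, l) = (x + 8)*(l + 1) = (8 + x)*(1 + l) = (1 + l)*(8 + x))
t(-3, w(0))*4784 = (8 - 3 + 8*(-20*√0) - 20*√0*(-3))*4784 = (8 - 3 + 8*(-20*0) - 20*0*(-3))*4784 = (8 - 3 + 8*0 + 0*(-3))*4784 = (8 - 3 + 0 + 0)*4784 = 5*4784 = 23920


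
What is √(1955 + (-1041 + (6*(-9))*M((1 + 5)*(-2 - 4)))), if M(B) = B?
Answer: √2858 ≈ 53.460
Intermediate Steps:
√(1955 + (-1041 + (6*(-9))*M((1 + 5)*(-2 - 4)))) = √(1955 + (-1041 + (6*(-9))*((1 + 5)*(-2 - 4)))) = √(1955 + (-1041 - 324*(-6))) = √(1955 + (-1041 - 54*(-36))) = √(1955 + (-1041 + 1944)) = √(1955 + 903) = √2858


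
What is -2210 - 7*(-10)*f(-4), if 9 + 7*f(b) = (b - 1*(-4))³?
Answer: -2300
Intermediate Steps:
f(b) = -9/7 + (4 + b)³/7 (f(b) = -9/7 + (b - 1*(-4))³/7 = -9/7 + (b + 4)³/7 = -9/7 + (4 + b)³/7)
-2210 - 7*(-10)*f(-4) = -2210 - 7*(-10)*(-9/7 + (4 - 4)³/7) = -2210 - (-70)*(-9/7 + (⅐)*0³) = -2210 - (-70)*(-9/7 + (⅐)*0) = -2210 - (-70)*(-9/7 + 0) = -2210 - (-70)*(-9)/7 = -2210 - 1*90 = -2210 - 90 = -2300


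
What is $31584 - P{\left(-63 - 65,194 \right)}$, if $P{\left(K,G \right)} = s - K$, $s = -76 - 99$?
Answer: $31631$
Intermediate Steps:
$s = -175$
$P{\left(K,G \right)} = -175 - K$
$31584 - P{\left(-63 - 65,194 \right)} = 31584 - \left(-175 - \left(-63 - 65\right)\right) = 31584 - \left(-175 - -128\right) = 31584 - \left(-175 + 128\right) = 31584 - -47 = 31584 + 47 = 31631$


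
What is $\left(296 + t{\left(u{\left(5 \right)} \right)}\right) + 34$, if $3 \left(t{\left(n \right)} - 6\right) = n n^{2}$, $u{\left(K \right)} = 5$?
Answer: $\frac{1133}{3} \approx 377.67$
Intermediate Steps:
$t{\left(n \right)} = 6 + \frac{n^{3}}{3}$ ($t{\left(n \right)} = 6 + \frac{n n^{2}}{3} = 6 + \frac{n^{3}}{3}$)
$\left(296 + t{\left(u{\left(5 \right)} \right)}\right) + 34 = \left(296 + \left(6 + \frac{5^{3}}{3}\right)\right) + 34 = \left(296 + \left(6 + \frac{1}{3} \cdot 125\right)\right) + 34 = \left(296 + \left(6 + \frac{125}{3}\right)\right) + 34 = \left(296 + \frac{143}{3}\right) + 34 = \frac{1031}{3} + 34 = \frac{1133}{3}$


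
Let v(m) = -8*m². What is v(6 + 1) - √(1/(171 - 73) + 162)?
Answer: -392 - √31754/14 ≈ -404.73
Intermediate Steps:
v(6 + 1) - √(1/(171 - 73) + 162) = -8*(6 + 1)² - √(1/(171 - 73) + 162) = -8*7² - √(1/98 + 162) = -8*49 - √(1/98 + 162) = -392 - √(15877/98) = -392 - √31754/14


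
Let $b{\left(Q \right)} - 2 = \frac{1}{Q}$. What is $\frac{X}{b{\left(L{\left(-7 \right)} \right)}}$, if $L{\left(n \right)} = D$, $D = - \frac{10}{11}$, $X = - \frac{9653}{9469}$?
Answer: $- \frac{96530}{85221} \approx -1.1327$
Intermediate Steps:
$X = - \frac{9653}{9469}$ ($X = \left(-9653\right) \frac{1}{9469} = - \frac{9653}{9469} \approx -1.0194$)
$D = - \frac{10}{11}$ ($D = \left(-10\right) \frac{1}{11} = - \frac{10}{11} \approx -0.90909$)
$L{\left(n \right)} = - \frac{10}{11}$
$b{\left(Q \right)} = 2 + \frac{1}{Q}$
$\frac{X}{b{\left(L{\left(-7 \right)} \right)}} = - \frac{9653}{9469 \left(2 + \frac{1}{- \frac{10}{11}}\right)} = - \frac{9653}{9469 \left(2 - \frac{11}{10}\right)} = - \frac{9653}{9469 \cdot \frac{9}{10}} = \left(- \frac{9653}{9469}\right) \frac{10}{9} = - \frac{96530}{85221}$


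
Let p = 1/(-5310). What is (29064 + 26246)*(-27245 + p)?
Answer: -800175029981/531 ≈ -1.5069e+9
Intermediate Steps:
p = -1/5310 ≈ -0.00018832
(29064 + 26246)*(-27245 + p) = (29064 + 26246)*(-27245 - 1/5310) = 55310*(-144670951/5310) = -800175029981/531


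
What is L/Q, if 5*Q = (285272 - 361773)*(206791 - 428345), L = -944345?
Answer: -4721725/16949102554 ≈ -0.00027858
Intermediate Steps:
Q = 16949102554/5 (Q = ((285272 - 361773)*(206791 - 428345))/5 = (-76501*(-221554))/5 = (⅕)*16949102554 = 16949102554/5 ≈ 3.3898e+9)
L/Q = -944345/16949102554/5 = -944345*5/16949102554 = -4721725/16949102554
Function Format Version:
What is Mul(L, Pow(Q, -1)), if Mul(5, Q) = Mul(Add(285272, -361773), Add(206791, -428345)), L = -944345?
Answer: Rational(-4721725, 16949102554) ≈ -0.00027858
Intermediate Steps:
Q = Rational(16949102554, 5) (Q = Mul(Rational(1, 5), Mul(Add(285272, -361773), Add(206791, -428345))) = Mul(Rational(1, 5), Mul(-76501, -221554)) = Mul(Rational(1, 5), 16949102554) = Rational(16949102554, 5) ≈ 3.3898e+9)
Mul(L, Pow(Q, -1)) = Mul(-944345, Pow(Rational(16949102554, 5), -1)) = Mul(-944345, Rational(5, 16949102554)) = Rational(-4721725, 16949102554)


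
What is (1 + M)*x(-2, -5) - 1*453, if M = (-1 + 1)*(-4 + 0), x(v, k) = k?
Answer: -458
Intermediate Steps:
M = 0 (M = 0*(-4) = 0)
(1 + M)*x(-2, -5) - 1*453 = (1 + 0)*(-5) - 1*453 = 1*(-5) - 453 = -5 - 453 = -458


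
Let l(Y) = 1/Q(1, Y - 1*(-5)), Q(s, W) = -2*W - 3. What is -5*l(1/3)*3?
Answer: 45/41 ≈ 1.0976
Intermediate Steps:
Q(s, W) = -3 - 2*W
l(Y) = 1/(-13 - 2*Y) (l(Y) = 1/(-3 - 2*(Y - 1*(-5))) = 1/(-3 - 2*(Y + 5)) = 1/(-3 - 2*(5 + Y)) = 1/(-3 + (-10 - 2*Y)) = 1/(-13 - 2*Y))
-5*l(1/3)*3 = -(-5)/(13 + 2/3)*3 = -(-5)/(13 + 2*(⅓))*3 = -(-5)/(13 + ⅔)*3 = -(-5)/41/3*3 = -(-5)*3/41*3 = -5*(-3/41)*3 = (15/41)*3 = 45/41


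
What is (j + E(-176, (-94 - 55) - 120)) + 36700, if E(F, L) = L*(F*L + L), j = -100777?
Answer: -12727252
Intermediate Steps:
E(F, L) = L*(L + F*L)
(j + E(-176, (-94 - 55) - 120)) + 36700 = (-100777 + ((-94 - 55) - 120)²*(1 - 176)) + 36700 = (-100777 + (-149 - 120)²*(-175)) + 36700 = (-100777 + (-269)²*(-175)) + 36700 = (-100777 + 72361*(-175)) + 36700 = (-100777 - 12663175) + 36700 = -12763952 + 36700 = -12727252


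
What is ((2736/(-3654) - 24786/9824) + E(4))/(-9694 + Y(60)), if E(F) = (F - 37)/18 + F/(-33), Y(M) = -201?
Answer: 57324857/108533267920 ≈ 0.00052818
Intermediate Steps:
E(F) = -37/18 + 5*F/198 (E(F) = (-37 + F)*(1/18) + F*(-1/33) = (-37/18 + F/18) - F/33 = -37/18 + 5*F/198)
((2736/(-3654) - 24786/9824) + E(4))/(-9694 + Y(60)) = ((2736/(-3654) - 24786/9824) + (-37/18 + (5/198)*4))/(-9694 - 201) = ((2736*(-1/3654) - 24786*1/9824) + (-37/18 + 10/99))/(-9895) = ((-152/203 - 12393/4912) - 43/22)*(-1/9895) = (-3262403/997136 - 43/22)*(-1/9895) = -57324857/10968496*(-1/9895) = 57324857/108533267920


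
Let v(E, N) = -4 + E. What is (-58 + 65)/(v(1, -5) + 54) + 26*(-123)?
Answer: -163091/51 ≈ -3197.9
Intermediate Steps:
(-58 + 65)/(v(1, -5) + 54) + 26*(-123) = (-58 + 65)/((-4 + 1) + 54) + 26*(-123) = 7/(-3 + 54) - 3198 = 7/51 - 3198 = -163091/51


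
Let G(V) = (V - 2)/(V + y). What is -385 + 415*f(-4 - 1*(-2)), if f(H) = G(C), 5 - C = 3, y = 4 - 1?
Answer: -385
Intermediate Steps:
y = 3
C = 2 (C = 5 - 1*3 = 5 - 3 = 2)
G(V) = (-2 + V)/(3 + V) (G(V) = (V - 2)/(V + 3) = (-2 + V)/(3 + V))
f(H) = 0 (f(H) = (-2 + 2)/(3 + 2) = 0/5 = (⅕)*0 = 0)
-385 + 415*f(-4 - 1*(-2)) = -385 + 415*0 = -385 + 0 = -385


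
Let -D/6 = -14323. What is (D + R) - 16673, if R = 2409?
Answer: 71674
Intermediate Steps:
D = 85938 (D = -6*(-14323) = 85938)
(D + R) - 16673 = (85938 + 2409) - 16673 = 88347 - 16673 = 71674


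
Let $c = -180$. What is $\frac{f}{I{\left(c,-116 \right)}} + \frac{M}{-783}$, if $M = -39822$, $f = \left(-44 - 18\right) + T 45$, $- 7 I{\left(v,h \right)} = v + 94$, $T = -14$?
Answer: $- \frac{61360}{11223} \approx -5.4673$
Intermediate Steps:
$I{\left(v,h \right)} = - \frac{94}{7} - \frac{v}{7}$ ($I{\left(v,h \right)} = - \frac{v + 94}{7} = - \frac{94 + v}{7} = - \frac{94}{7} - \frac{v}{7}$)
$f = -692$ ($f = \left(-44 - 18\right) - 630 = -62 - 630 = -692$)
$\frac{f}{I{\left(c,-116 \right)}} + \frac{M}{-783} = - \frac{692}{- \frac{94}{7} - - \frac{180}{7}} - \frac{39822}{-783} = - \frac{692}{- \frac{94}{7} + \frac{180}{7}} - - \frac{13274}{261} = - \frac{692}{\frac{86}{7}} + \frac{13274}{261} = \left(-692\right) \frac{7}{86} + \frac{13274}{261} = - \frac{2422}{43} + \frac{13274}{261} = - \frac{61360}{11223}$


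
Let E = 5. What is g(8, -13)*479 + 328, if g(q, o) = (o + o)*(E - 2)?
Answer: -37034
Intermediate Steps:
g(q, o) = 6*o (g(q, o) = (o + o)*(5 - 2) = (2*o)*3 = 6*o)
g(8, -13)*479 + 328 = (6*(-13))*479 + 328 = -78*479 + 328 = -37362 + 328 = -37034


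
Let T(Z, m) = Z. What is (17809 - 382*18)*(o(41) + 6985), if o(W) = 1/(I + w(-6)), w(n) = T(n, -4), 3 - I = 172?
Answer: 13364214942/175 ≈ 7.6367e+7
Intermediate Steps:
I = -169 (I = 3 - 1*172 = 3 - 172 = -169)
w(n) = n
o(W) = -1/175 (o(W) = 1/(-169 - 6) = 1/(-175) = -1/175)
(17809 - 382*18)*(o(41) + 6985) = (17809 - 382*18)*(-1/175 + 6985) = (17809 - 6876)*(1222374/175) = 10933*(1222374/175) = 13364214942/175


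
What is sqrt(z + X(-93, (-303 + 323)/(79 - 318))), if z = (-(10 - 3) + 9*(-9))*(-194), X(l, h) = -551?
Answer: sqrt(16521) ≈ 128.53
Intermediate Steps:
z = 17072 (z = (-1*7 - 81)*(-194) = (-7 - 81)*(-194) = -88*(-194) = 17072)
sqrt(z + X(-93, (-303 + 323)/(79 - 318))) = sqrt(17072 - 551) = sqrt(16521)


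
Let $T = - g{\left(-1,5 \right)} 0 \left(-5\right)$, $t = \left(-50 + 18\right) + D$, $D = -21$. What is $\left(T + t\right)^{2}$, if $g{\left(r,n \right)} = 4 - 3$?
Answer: $2809$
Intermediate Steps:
$g{\left(r,n \right)} = 1$ ($g{\left(r,n \right)} = 4 - 3 = 1$)
$t = -53$ ($t = \left(-50 + 18\right) - 21 = -32 - 21 = -53$)
$T = 0$ ($T = \left(-1\right) 1 \cdot 0 \left(-5\right) = \left(-1\right) 0 \left(-5\right) = 0 \left(-5\right) = 0$)
$\left(T + t\right)^{2} = \left(0 - 53\right)^{2} = \left(-53\right)^{2} = 2809$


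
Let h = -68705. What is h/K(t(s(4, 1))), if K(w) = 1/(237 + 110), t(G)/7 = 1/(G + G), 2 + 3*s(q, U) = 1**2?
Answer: -23840635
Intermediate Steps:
s(q, U) = -1/3 (s(q, U) = -2/3 + (1/3)*1**2 = -2/3 + (1/3)*1 = -2/3 + 1/3 = -1/3)
t(G) = 7/(2*G) (t(G) = 7/(G + G) = 7/((2*G)) = 7*(1/(2*G)) = 7/(2*G))
K(w) = 1/347
h/K(t(s(4, 1))) = -68705/1/347 = -68705*347 = -23840635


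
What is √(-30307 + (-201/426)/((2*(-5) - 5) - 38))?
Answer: I*√1716608463290/7526 ≈ 174.09*I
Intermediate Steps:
√(-30307 + (-201/426)/((2*(-5) - 5) - 38)) = √(-30307 + (-201*1/426)/((-10 - 5) - 38)) = √(-30307 - 67/(142*(-15 - 38))) = √(-30307 - 67/142/(-53)) = √(-30307 - 67/142*(-1/53)) = √(-30307 + 67/7526) = √(-228090415/7526) = I*√1716608463290/7526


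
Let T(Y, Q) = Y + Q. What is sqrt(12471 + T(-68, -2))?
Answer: sqrt(12401) ≈ 111.36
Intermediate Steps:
T(Y, Q) = Q + Y
sqrt(12471 + T(-68, -2)) = sqrt(12471 + (-2 - 68)) = sqrt(12471 - 70) = sqrt(12401)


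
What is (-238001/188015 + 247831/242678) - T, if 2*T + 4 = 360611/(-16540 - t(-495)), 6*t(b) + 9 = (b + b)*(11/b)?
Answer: 57310332565539741/4528626970185010 ≈ 12.655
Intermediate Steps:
t(b) = 13/6 (t(b) = -3/2 + ((b + b)*(11/b))/6 = -3/2 + ((2*b)*(11/b))/6 = -3/2 + (⅙)*22 = -3/2 + 11/3 = 13/6)
T = -1280339/99253 (T = -2 + (360611/(-16540 - 1*13/6))/2 = -2 + (360611/(-16540 - 13/6))/2 = -2 + (360611/(-99253/6))/2 = -2 + (360611*(-6/99253))/2 = -2 + (½)*(-2163666/99253) = -2 - 1081833/99253 = -1280339/99253 ≈ -12.900)
(-238001/188015 + 247831/242678) - T = (-238001/188015 + 247831/242678) - 1*(-1280339/99253) = (-238001*1/188015 + 247831*(1/242678)) + 1280339/99253 = (-238001/188015 + 247831/242678) + 1280339/99253 = -11161661213/45627104170 + 1280339/99253 = 57310332565539741/4528626970185010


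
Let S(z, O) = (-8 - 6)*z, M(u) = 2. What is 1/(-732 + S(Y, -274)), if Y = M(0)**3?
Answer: -1/844 ≈ -0.0011848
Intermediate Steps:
Y = 8 (Y = 2**3 = 8)
S(z, O) = -14*z
1/(-732 + S(Y, -274)) = 1/(-732 - 14*8) = 1/(-732 - 112) = 1/(-844) = -1/844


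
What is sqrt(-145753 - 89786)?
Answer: 3*I*sqrt(26171) ≈ 485.32*I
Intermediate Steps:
sqrt(-145753 - 89786) = sqrt(-235539) = 3*I*sqrt(26171)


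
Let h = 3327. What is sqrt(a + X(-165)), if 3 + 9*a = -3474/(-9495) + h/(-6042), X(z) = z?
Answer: I*sqrt(6718629724294270)/6374310 ≈ 12.859*I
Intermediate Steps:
a = -6766901/19122930 (a = -1/3 + (-3474/(-9495) + 3327/(-6042))/9 = -1/3 + (-3474*(-1/9495) + 3327*(-1/6042))/9 = -1/3 + (386/1055 - 1109/2014)/9 = -1/3 + (1/9)*(-392591/2124770) = -1/3 - 392591/19122930 = -6766901/19122930 ≈ -0.35386)
sqrt(a + X(-165)) = sqrt(-6766901/19122930 - 165) = sqrt(-3162050351/19122930) = I*sqrt(6718629724294270)/6374310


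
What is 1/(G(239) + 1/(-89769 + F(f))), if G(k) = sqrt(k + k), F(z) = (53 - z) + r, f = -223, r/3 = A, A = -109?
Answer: 89820/3856328287199 + 8067632400*sqrt(478)/3856328287199 ≈ 0.045739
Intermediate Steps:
r = -327 (r = 3*(-109) = -327)
F(z) = -274 - z (F(z) = (53 - z) - 327 = -274 - z)
G(k) = sqrt(2)*sqrt(k) (G(k) = sqrt(2*k) = sqrt(2)*sqrt(k))
1/(G(239) + 1/(-89769 + F(f))) = 1/(sqrt(2)*sqrt(239) + 1/(-89769 + (-274 - 1*(-223)))) = 1/(sqrt(478) + 1/(-89769 + (-274 + 223))) = 1/(sqrt(478) + 1/(-89769 - 51)) = 1/(sqrt(478) + 1/(-89820)) = 1/(sqrt(478) - 1/89820) = 1/(-1/89820 + sqrt(478))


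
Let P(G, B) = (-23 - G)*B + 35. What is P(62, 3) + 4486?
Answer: 4266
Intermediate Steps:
P(G, B) = 35 + B*(-23 - G) (P(G, B) = B*(-23 - G) + 35 = 35 + B*(-23 - G))
P(62, 3) + 4486 = (35 - 23*3 - 1*3*62) + 4486 = (35 - 69 - 186) + 4486 = -220 + 4486 = 4266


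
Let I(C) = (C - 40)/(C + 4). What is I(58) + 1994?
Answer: 61823/31 ≈ 1994.3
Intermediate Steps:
I(C) = (-40 + C)/(4 + C)
I(58) + 1994 = (-40 + 58)/(4 + 58) + 1994 = 18/62 + 1994 = (1/62)*18 + 1994 = 9/31 + 1994 = 61823/31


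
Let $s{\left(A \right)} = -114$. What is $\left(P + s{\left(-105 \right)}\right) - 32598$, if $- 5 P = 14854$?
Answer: $- \frac{178414}{5} \approx -35683.0$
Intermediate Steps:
$P = - \frac{14854}{5}$ ($P = \left(- \frac{1}{5}\right) 14854 = - \frac{14854}{5} \approx -2970.8$)
$\left(P + s{\left(-105 \right)}\right) - 32598 = \left(- \frac{14854}{5} - 114\right) - 32598 = - \frac{15424}{5} - 32598 = - \frac{178414}{5}$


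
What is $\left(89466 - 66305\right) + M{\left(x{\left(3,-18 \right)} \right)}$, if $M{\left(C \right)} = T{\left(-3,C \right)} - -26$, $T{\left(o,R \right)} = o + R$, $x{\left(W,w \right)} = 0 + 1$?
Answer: $23185$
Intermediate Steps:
$x{\left(W,w \right)} = 1$
$T{\left(o,R \right)} = R + o$
$M{\left(C \right)} = 23 + C$ ($M{\left(C \right)} = \left(C - 3\right) - -26 = \left(-3 + C\right) + 26 = 23 + C$)
$\left(89466 - 66305\right) + M{\left(x{\left(3,-18 \right)} \right)} = \left(89466 - 66305\right) + \left(23 + 1\right) = 23161 + 24 = 23185$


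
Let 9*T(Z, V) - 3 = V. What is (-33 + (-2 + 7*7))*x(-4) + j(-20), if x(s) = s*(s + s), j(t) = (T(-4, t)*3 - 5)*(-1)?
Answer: 1376/3 ≈ 458.67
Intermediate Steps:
T(Z, V) = ⅓ + V/9
j(t) = 4 - t/3 (j(t) = ((⅓ + t/9)*3 - 5)*(-1) = ((1 + t/3) - 5)*(-1) = (-4 + t/3)*(-1) = 4 - t/3)
x(s) = 2*s² (x(s) = s*(2*s) = 2*s²)
(-33 + (-2 + 7*7))*x(-4) + j(-20) = (-33 + (-2 + 7*7))*(2*(-4)²) + (4 - ⅓*(-20)) = (-33 + (-2 + 49))*(2*16) + (4 + 20/3) = (-33 + 47)*32 + 32/3 = 14*32 + 32/3 = 448 + 32/3 = 1376/3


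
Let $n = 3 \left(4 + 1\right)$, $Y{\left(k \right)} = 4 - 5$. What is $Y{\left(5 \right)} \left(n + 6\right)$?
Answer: $-21$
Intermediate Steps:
$Y{\left(k \right)} = -1$
$n = 15$ ($n = 3 \cdot 5 = 15$)
$Y{\left(5 \right)} \left(n + 6\right) = - (15 + 6) = \left(-1\right) 21 = -21$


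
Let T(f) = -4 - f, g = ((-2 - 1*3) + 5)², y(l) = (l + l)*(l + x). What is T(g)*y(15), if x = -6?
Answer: -1080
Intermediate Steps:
y(l) = 2*l*(-6 + l) (y(l) = (l + l)*(l - 6) = (2*l)*(-6 + l) = 2*l*(-6 + l))
g = 0 (g = ((-2 - 3) + 5)² = (-5 + 5)² = 0² = 0)
T(g)*y(15) = (-4 - 1*0)*(2*15*(-6 + 15)) = (-4 + 0)*(2*15*9) = -4*270 = -1080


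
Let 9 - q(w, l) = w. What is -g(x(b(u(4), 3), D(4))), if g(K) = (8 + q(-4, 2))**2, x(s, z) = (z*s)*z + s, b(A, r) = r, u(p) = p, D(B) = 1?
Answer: -441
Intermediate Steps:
q(w, l) = 9 - w
x(s, z) = s + s*z**2 (x(s, z) = (s*z)*z + s = s*z**2 + s = s + s*z**2)
g(K) = 441 (g(K) = (8 + (9 - 1*(-4)))**2 = (8 + (9 + 4))**2 = (8 + 13)**2 = 21**2 = 441)
-g(x(b(u(4), 3), D(4))) = -1*441 = -441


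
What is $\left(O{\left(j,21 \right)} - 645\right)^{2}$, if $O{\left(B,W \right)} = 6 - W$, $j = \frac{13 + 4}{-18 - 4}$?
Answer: $435600$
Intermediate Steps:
$j = - \frac{17}{22}$ ($j = \frac{17}{-22} = 17 \left(- \frac{1}{22}\right) = - \frac{17}{22} \approx -0.77273$)
$\left(O{\left(j,21 \right)} - 645\right)^{2} = \left(\left(6 - 21\right) - 645\right)^{2} = \left(-15 - 645\right)^{2} = \left(-660\right)^{2} = 435600$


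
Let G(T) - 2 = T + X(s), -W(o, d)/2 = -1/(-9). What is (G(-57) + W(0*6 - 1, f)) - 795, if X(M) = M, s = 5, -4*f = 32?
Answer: -7607/9 ≈ -845.22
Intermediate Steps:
f = -8 (f = -¼*32 = -8)
W(o, d) = -2/9 (W(o, d) = -(-2)/(-9) = -(-2)*(-1)/9 = -2*⅑ = -2/9)
G(T) = 7 + T (G(T) = 2 + (T + 5) = 2 + (5 + T) = 7 + T)
(G(-57) + W(0*6 - 1, f)) - 795 = ((7 - 57) - 2/9) - 795 = (-50 - 2/9) - 795 = -452/9 - 795 = -7607/9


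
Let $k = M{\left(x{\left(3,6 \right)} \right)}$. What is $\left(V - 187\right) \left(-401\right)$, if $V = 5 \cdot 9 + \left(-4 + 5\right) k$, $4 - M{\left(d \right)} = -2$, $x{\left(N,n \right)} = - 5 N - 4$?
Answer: $54536$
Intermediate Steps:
$x{\left(N,n \right)} = -4 - 5 N$
$M{\left(d \right)} = 6$ ($M{\left(d \right)} = 4 - -2 = 4 + 2 = 6$)
$k = 6$
$V = 51$ ($V = 5 \cdot 9 + \left(-4 + 5\right) 6 = 45 + 1 \cdot 6 = 45 + 6 = 51$)
$\left(V - 187\right) \left(-401\right) = \left(51 - 187\right) \left(-401\right) = \left(-136\right) \left(-401\right) = 54536$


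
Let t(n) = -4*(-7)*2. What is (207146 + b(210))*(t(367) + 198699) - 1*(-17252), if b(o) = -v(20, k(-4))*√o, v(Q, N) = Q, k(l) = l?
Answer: 41171320482 - 3975100*√210 ≈ 4.1114e+10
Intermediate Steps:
t(n) = 56 (t(n) = 28*2 = 56)
b(o) = -20*√o
(207146 + b(210))*(t(367) + 198699) - 1*(-17252) = (207146 - 20*√210)*(56 + 198699) - 1*(-17252) = (207146 - 20*√210)*198755 + 17252 = (41171303230 - 3975100*√210) + 17252 = 41171320482 - 3975100*√210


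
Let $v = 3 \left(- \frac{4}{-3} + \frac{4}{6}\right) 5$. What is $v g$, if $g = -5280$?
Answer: $-158400$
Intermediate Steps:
$v = 30$ ($v = 3 \left(\left(-4\right) \left(- \frac{1}{3}\right) + 4 \cdot \frac{1}{6}\right) 5 = 3 \left(\frac{4}{3} + \frac{2}{3}\right) 5 = 3 \cdot 2 \cdot 5 = 6 \cdot 5 = 30$)
$v g = 30 \left(-5280\right) = -158400$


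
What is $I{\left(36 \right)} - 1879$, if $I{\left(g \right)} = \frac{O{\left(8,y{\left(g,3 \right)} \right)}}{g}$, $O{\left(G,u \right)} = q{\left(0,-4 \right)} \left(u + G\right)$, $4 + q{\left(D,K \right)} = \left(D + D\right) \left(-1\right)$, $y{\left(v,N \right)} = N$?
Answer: $- \frac{16922}{9} \approx -1880.2$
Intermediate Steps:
$q{\left(D,K \right)} = -4 - 2 D$ ($q{\left(D,K \right)} = -4 + \left(D + D\right) \left(-1\right) = -4 + 2 D \left(-1\right) = -4 - 2 D$)
$O{\left(G,u \right)} = - 4 G - 4 u$ ($O{\left(G,u \right)} = \left(-4 - 0\right) \left(u + G\right) = \left(-4 + 0\right) \left(G + u\right) = - 4 \left(G + u\right) = - 4 G - 4 u$)
$I{\left(g \right)} = - \frac{44}{g}$ ($I{\left(g \right)} = \frac{\left(-4\right) 8 - 12}{g} = \frac{-32 - 12}{g} = - \frac{44}{g}$)
$I{\left(36 \right)} - 1879 = - \frac{44}{36} - 1879 = \left(-44\right) \frac{1}{36} - 1879 = - \frac{11}{9} - 1879 = - \frac{16922}{9}$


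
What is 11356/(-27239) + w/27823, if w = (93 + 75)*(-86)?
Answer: -709507060/757870697 ≈ -0.93618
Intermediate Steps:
w = -14448 (w = 168*(-86) = -14448)
11356/(-27239) + w/27823 = 11356/(-27239) - 14448/27823 = 11356*(-1/27239) - 14448*1/27823 = -11356/27239 - 14448/27823 = -709507060/757870697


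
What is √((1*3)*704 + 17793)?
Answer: √19905 ≈ 141.08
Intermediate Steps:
√((1*3)*704 + 17793) = √(3*704 + 17793) = √(2112 + 17793) = √19905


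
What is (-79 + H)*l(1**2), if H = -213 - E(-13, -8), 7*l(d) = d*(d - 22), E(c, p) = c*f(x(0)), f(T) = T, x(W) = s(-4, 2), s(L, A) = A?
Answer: 798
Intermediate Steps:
x(W) = 2
E(c, p) = 2*c (E(c, p) = c*2 = 2*c)
l(d) = d*(-22 + d)/7 (l(d) = (d*(d - 22))/7 = (d*(-22 + d))/7 = d*(-22 + d)/7)
H = -187 (H = -213 - 2*(-13) = -213 - 1*(-26) = -213 + 26 = -187)
(-79 + H)*l(1**2) = (-79 - 187)*((1/7)*1**2*(-22 + 1**2)) = -38*(-22 + 1) = -38*(-21) = -266*(-3) = 798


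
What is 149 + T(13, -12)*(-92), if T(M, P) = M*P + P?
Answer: 15605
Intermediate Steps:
T(M, P) = P + M*P
149 + T(13, -12)*(-92) = 149 - 12*(1 + 13)*(-92) = 149 - 12*14*(-92) = 149 - 168*(-92) = 149 + 15456 = 15605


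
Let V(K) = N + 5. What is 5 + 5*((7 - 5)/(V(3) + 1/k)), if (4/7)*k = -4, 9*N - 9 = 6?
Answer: 895/137 ≈ 6.5328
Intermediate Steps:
N = 5/3 (N = 1 + (⅑)*6 = 1 + ⅔ = 5/3 ≈ 1.6667)
k = -7 (k = (7/4)*(-4) = -7)
V(K) = 20/3 (V(K) = 5/3 + 5 = 20/3)
5 + 5*((7 - 5)/(V(3) + 1/k)) = 5 + 5*((7 - 5)/(20/3 + 1/(-7))) = 5 + 5*(2/(20/3 - ⅐)) = 5 + 5*(2/(137/21)) = 5 + 5*(2*(21/137)) = 5 + 5*(42/137) = 5 + 210/137 = 895/137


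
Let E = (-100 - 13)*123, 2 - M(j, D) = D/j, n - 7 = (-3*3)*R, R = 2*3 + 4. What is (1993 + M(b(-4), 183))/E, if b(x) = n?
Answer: -55256/384539 ≈ -0.14369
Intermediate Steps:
R = 10 (R = 6 + 4 = 10)
n = -83 (n = 7 - 3*3*10 = 7 - 9*10 = 7 - 90 = -83)
b(x) = -83
M(j, D) = 2 - D/j
E = -13899 (E = -113*123 = -13899)
(1993 + M(b(-4), 183))/E = (1993 + (2 - 1*183/(-83)))/(-13899) = (1993 + (2 - 1*183*(-1/83)))*(-1/13899) = (1993 + (2 + 183/83))*(-1/13899) = (1993 + 349/83)*(-1/13899) = (165768/83)*(-1/13899) = -55256/384539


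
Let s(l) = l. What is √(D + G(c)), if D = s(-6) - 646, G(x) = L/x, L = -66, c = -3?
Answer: 3*I*√70 ≈ 25.1*I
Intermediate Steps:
G(x) = -66/x
D = -652 (D = -6 - 646 = -652)
√(D + G(c)) = √(-652 - 66/(-3)) = √(-652 - 66*(-⅓)) = √(-652 + 22) = √(-630) = 3*I*√70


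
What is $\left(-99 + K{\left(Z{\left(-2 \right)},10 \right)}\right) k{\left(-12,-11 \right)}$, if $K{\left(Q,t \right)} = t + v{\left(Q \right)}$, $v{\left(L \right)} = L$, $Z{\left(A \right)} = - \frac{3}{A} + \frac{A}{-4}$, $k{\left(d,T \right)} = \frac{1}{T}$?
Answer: $\frac{87}{11} \approx 7.9091$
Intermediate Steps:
$Z{\left(A \right)} = - \frac{3}{A} - \frac{A}{4}$ ($Z{\left(A \right)} = - \frac{3}{A} + A \left(- \frac{1}{4}\right) = - \frac{3}{A} - \frac{A}{4}$)
$K{\left(Q,t \right)} = Q + t$ ($K{\left(Q,t \right)} = t + Q = Q + t$)
$\left(-99 + K{\left(Z{\left(-2 \right)},10 \right)}\right) k{\left(-12,-11 \right)} = \frac{-99 + \left(\left(- \frac{3}{-2} - - \frac{1}{2}\right) + 10\right)}{-11} = \left(-99 + \left(\left(\left(-3\right) \left(- \frac{1}{2}\right) + \frac{1}{2}\right) + 10\right)\right) \left(- \frac{1}{11}\right) = \left(-99 + \left(\left(\frac{3}{2} + \frac{1}{2}\right) + 10\right)\right) \left(- \frac{1}{11}\right) = \left(-99 + \left(2 + 10\right)\right) \left(- \frac{1}{11}\right) = \left(-99 + 12\right) \left(- \frac{1}{11}\right) = \left(-87\right) \left(- \frac{1}{11}\right) = \frac{87}{11}$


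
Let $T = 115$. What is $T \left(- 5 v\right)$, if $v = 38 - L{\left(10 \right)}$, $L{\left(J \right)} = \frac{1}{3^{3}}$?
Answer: $- \frac{589375}{27} \approx -21829.0$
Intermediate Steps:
$L{\left(J \right)} = \frac{1}{27}$
$v = \frac{1025}{27}$ ($v = 38 - \frac{1}{27} = \frac{1025}{27} \approx 37.963$)
$T \left(- 5 v\right) = 115 \left(\left(-5\right) \frac{1025}{27}\right) = 115 \left(- \frac{5125}{27}\right) = - \frac{589375}{27}$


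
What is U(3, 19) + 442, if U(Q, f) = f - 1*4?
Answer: 457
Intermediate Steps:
U(Q, f) = -4 + f (U(Q, f) = f - 4 = -4 + f)
U(3, 19) + 442 = (-4 + 19) + 442 = 15 + 442 = 457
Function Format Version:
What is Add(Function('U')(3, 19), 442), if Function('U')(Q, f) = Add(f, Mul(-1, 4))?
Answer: 457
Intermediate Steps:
Function('U')(Q, f) = Add(-4, f) (Function('U')(Q, f) = Add(f, -4) = Add(-4, f))
Add(Function('U')(3, 19), 442) = Add(Add(-4, 19), 442) = Add(15, 442) = 457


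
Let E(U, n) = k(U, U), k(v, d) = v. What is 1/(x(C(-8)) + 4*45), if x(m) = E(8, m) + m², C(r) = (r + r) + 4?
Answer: 1/332 ≈ 0.0030120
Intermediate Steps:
C(r) = 4 + 2*r (C(r) = 2*r + 4 = 4 + 2*r)
E(U, n) = U
x(m) = 8 + m²
1/(x(C(-8)) + 4*45) = 1/((8 + (4 + 2*(-8))²) + 4*45) = 1/((8 + (4 - 16)²) + 180) = 1/((8 + (-12)²) + 180) = 1/((8 + 144) + 180) = 1/(152 + 180) = 1/332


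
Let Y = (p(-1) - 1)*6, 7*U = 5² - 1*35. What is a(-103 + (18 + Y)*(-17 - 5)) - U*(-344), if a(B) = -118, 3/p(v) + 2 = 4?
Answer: -4266/7 ≈ -609.43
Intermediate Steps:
U = -10/7 (U = (5² - 1*35)/7 = (25 - 35)/7 = (⅐)*(-10) = -10/7 ≈ -1.4286)
p(v) = 3/2 (p(v) = 3/(-2 + 4) = 3/2)
Y = 3 (Y = (3/2 - 1)*6 = (½)*6 = 3)
a(-103 + (18 + Y)*(-17 - 5)) - U*(-344) = -118 - (-10)*(-344)/7 = -118 - 1*3440/7 = -118 - 3440/7 = -4266/7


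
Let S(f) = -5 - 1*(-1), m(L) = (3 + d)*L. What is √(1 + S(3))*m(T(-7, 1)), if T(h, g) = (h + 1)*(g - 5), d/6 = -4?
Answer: -504*I*√3 ≈ -872.95*I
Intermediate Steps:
d = -24 (d = 6*(-4) = -24)
T(h, g) = (1 + h)*(-5 + g)
m(L) = -21*L (m(L) = (3 - 24)*L = -21*L)
S(f) = -4 (S(f) = -5 + 1 = -4)
√(1 + S(3))*m(T(-7, 1)) = √(1 - 4)*(-21*(-5 + 1 - 5*(-7) + 1*(-7))) = √(-3)*(-21*(-5 + 1 + 35 - 7)) = (I*√3)*(-21*24) = (I*√3)*(-504) = -504*I*√3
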